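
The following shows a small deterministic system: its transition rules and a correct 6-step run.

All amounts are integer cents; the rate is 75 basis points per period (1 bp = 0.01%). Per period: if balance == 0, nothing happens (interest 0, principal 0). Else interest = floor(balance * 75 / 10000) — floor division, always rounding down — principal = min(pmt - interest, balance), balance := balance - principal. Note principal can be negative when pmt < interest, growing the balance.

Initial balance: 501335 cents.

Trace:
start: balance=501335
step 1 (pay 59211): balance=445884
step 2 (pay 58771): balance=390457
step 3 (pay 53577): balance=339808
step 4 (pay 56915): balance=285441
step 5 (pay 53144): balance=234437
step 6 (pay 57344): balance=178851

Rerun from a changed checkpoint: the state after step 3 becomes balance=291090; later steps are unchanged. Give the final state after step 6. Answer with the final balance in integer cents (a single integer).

129029

state after step 3 := balance=291090
step 4 (pay 56915): balance=236358
step 5 (pay 53144): balance=184986
step 6 (pay 57344): balance=129029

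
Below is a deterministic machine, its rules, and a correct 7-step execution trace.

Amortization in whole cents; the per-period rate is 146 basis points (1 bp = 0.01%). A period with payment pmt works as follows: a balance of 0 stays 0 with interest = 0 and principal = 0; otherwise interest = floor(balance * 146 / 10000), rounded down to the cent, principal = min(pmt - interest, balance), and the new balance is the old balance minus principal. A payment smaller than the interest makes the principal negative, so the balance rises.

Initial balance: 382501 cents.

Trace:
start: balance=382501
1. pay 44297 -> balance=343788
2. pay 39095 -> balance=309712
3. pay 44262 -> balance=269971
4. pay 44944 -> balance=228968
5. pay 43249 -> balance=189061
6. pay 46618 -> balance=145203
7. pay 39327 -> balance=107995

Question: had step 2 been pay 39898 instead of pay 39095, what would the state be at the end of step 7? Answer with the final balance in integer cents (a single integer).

107133

(re-executing from step 2 with the substitution; state before step 2: balance=343788)
2. pay 39898 -> balance=308909
3. pay 44262 -> balance=269157
4. pay 44944 -> balance=228142
5. pay 43249 -> balance=188223
6. pay 46618 -> balance=144353
7. pay 39327 -> balance=107133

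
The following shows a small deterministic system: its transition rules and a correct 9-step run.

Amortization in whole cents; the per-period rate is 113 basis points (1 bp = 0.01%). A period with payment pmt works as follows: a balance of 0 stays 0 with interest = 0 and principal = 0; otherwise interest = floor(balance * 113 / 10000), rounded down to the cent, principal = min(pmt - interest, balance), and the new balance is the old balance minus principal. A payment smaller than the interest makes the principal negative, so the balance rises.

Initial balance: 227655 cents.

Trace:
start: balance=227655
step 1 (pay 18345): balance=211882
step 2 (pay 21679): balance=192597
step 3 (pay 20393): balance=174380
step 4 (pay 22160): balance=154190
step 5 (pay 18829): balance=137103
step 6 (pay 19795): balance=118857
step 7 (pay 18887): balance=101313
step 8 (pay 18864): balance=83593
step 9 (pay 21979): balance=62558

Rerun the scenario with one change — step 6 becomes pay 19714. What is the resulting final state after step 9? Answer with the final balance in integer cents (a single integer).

(re-executing from step 6 with the substitution; state before step 6: balance=137103)
step 6 (pay 19714): balance=118938
step 7 (pay 18887): balance=101394
step 8 (pay 18864): balance=83675
step 9 (pay 21979): balance=62641

62641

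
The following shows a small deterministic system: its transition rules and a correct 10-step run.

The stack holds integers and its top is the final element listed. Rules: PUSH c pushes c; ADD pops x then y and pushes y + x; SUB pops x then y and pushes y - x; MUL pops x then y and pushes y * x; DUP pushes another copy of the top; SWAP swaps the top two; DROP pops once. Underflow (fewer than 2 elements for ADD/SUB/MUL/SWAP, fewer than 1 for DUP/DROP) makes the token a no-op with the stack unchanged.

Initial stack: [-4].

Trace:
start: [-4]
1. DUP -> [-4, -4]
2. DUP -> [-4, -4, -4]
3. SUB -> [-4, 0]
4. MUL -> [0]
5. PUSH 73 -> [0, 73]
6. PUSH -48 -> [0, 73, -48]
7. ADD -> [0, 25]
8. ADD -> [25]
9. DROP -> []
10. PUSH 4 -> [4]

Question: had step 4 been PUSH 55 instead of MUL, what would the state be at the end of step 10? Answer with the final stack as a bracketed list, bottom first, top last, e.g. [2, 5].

(re-executing from step 4 with the substitution; state before step 4: [-4, 0])
4. PUSH 55 -> [-4, 0, 55]
5. PUSH 73 -> [-4, 0, 55, 73]
6. PUSH -48 -> [-4, 0, 55, 73, -48]
7. ADD -> [-4, 0, 55, 25]
8. ADD -> [-4, 0, 80]
9. DROP -> [-4, 0]
10. PUSH 4 -> [-4, 0, 4]

[-4, 0, 4]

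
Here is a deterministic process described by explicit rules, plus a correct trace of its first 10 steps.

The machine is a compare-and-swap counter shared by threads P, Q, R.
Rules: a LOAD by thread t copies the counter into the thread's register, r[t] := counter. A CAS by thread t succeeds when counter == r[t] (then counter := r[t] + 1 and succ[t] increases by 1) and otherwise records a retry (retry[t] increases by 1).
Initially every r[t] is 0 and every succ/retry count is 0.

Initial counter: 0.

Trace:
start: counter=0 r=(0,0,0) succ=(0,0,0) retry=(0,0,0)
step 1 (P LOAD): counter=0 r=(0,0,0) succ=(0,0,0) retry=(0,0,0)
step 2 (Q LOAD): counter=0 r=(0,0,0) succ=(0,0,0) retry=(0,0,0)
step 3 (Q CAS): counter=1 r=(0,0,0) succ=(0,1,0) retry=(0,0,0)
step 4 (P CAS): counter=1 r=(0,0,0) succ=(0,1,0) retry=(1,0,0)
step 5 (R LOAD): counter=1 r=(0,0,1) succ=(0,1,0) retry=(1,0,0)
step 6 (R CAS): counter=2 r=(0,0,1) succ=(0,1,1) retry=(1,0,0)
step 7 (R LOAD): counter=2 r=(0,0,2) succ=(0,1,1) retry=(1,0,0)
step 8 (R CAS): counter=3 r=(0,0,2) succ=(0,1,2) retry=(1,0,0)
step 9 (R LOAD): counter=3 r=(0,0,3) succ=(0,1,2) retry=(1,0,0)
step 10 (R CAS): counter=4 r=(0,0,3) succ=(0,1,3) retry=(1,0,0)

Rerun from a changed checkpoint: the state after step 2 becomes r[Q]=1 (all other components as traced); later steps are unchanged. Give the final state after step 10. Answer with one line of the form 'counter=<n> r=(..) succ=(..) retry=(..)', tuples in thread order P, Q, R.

state after step 2 := counter=0 r=(0,1,0) succ=(0,0,0) retry=(0,0,0)
step 3 (Q CAS): counter=0 r=(0,1,0) succ=(0,0,0) retry=(0,1,0)
step 4 (P CAS): counter=1 r=(0,1,0) succ=(1,0,0) retry=(0,1,0)
step 5 (R LOAD): counter=1 r=(0,1,1) succ=(1,0,0) retry=(0,1,0)
step 6 (R CAS): counter=2 r=(0,1,1) succ=(1,0,1) retry=(0,1,0)
step 7 (R LOAD): counter=2 r=(0,1,2) succ=(1,0,1) retry=(0,1,0)
step 8 (R CAS): counter=3 r=(0,1,2) succ=(1,0,2) retry=(0,1,0)
step 9 (R LOAD): counter=3 r=(0,1,3) succ=(1,0,2) retry=(0,1,0)
step 10 (R CAS): counter=4 r=(0,1,3) succ=(1,0,3) retry=(0,1,0)

counter=4 r=(0,1,3) succ=(1,0,3) retry=(0,1,0)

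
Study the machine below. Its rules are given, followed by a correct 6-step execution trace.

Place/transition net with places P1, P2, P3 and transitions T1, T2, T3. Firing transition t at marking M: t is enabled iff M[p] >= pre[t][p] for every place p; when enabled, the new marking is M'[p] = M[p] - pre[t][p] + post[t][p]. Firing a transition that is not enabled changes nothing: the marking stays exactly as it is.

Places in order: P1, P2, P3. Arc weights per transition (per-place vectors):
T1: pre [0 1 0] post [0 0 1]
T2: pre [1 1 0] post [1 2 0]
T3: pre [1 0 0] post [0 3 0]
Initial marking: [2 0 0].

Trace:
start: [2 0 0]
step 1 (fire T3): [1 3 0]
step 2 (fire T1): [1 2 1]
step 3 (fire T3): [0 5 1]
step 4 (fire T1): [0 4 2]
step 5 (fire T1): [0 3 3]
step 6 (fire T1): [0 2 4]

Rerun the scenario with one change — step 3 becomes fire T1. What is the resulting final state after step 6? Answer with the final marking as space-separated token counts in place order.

1 0 3

(re-executing from step 3 with the substitution; state before step 3: [1 2 1])
step 3 (fire T1): [1 1 2]
step 4 (fire T1): [1 0 3]
step 5 (fire T1): [1 0 3]
step 6 (fire T1): [1 0 3]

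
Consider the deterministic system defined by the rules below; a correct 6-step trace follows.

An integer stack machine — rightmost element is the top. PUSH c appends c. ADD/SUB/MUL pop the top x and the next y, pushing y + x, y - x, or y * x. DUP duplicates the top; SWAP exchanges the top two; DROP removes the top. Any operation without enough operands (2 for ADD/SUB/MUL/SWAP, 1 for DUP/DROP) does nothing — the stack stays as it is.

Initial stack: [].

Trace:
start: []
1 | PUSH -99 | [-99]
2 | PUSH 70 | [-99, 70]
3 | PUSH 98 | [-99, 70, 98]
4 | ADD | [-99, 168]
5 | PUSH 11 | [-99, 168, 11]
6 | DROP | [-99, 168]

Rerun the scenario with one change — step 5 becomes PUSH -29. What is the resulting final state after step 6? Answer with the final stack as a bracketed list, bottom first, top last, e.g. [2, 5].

[-99, 168]

(re-executing from step 5 with the substitution; state before step 5: [-99, 168])
5 | PUSH -29 | [-99, 168, -29]
6 | DROP | [-99, 168]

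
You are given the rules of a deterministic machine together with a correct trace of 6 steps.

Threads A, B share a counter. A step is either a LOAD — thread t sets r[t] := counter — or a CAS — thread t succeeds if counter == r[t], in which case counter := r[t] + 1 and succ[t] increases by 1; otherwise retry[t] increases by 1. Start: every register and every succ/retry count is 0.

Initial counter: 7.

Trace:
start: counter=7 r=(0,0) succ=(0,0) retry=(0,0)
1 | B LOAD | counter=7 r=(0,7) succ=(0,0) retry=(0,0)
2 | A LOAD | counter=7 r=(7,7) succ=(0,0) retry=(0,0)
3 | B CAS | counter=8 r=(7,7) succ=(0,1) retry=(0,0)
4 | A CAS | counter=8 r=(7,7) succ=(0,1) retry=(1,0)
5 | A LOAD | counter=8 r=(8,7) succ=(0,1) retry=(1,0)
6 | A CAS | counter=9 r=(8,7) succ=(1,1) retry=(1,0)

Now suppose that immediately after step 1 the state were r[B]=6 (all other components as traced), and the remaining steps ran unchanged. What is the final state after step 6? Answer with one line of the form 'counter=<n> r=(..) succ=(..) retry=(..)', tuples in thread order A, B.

state after step 1 := counter=7 r=(0,6) succ=(0,0) retry=(0,0)
2 | A LOAD | counter=7 r=(7,6) succ=(0,0) retry=(0,0)
3 | B CAS | counter=7 r=(7,6) succ=(0,0) retry=(0,1)
4 | A CAS | counter=8 r=(7,6) succ=(1,0) retry=(0,1)
5 | A LOAD | counter=8 r=(8,6) succ=(1,0) retry=(0,1)
6 | A CAS | counter=9 r=(8,6) succ=(2,0) retry=(0,1)

counter=9 r=(8,6) succ=(2,0) retry=(0,1)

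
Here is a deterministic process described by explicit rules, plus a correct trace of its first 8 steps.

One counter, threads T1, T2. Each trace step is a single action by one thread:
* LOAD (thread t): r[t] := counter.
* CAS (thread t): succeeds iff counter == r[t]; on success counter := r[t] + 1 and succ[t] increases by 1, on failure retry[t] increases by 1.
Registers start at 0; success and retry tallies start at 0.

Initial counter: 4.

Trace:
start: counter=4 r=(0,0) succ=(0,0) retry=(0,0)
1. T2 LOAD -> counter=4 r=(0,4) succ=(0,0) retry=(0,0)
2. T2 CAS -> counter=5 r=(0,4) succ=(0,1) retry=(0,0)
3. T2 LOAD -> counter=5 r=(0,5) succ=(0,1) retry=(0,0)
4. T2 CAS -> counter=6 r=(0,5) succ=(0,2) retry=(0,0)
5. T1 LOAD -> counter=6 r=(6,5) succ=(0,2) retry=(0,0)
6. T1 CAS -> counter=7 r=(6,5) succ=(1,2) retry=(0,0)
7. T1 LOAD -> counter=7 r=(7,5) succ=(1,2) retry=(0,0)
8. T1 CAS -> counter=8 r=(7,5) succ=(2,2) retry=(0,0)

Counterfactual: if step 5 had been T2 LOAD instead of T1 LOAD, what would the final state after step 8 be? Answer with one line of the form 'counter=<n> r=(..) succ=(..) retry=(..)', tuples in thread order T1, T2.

counter=7 r=(6,6) succ=(1,2) retry=(1,0)

(re-executing from step 5 with the substitution; state before step 5: counter=6 r=(0,5) succ=(0,2) retry=(0,0))
5. T2 LOAD -> counter=6 r=(0,6) succ=(0,2) retry=(0,0)
6. T1 CAS -> counter=6 r=(0,6) succ=(0,2) retry=(1,0)
7. T1 LOAD -> counter=6 r=(6,6) succ=(0,2) retry=(1,0)
8. T1 CAS -> counter=7 r=(6,6) succ=(1,2) retry=(1,0)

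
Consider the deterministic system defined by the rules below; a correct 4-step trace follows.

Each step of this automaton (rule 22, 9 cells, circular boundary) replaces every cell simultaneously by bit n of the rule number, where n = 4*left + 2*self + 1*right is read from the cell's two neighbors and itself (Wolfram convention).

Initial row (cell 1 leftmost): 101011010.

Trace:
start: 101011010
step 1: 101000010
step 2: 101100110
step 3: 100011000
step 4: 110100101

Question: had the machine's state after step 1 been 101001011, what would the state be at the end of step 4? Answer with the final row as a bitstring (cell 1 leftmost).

111001110

state after step 1 := 101001011
step 2: 001111000
step 3: 010000100
step 4: 111001110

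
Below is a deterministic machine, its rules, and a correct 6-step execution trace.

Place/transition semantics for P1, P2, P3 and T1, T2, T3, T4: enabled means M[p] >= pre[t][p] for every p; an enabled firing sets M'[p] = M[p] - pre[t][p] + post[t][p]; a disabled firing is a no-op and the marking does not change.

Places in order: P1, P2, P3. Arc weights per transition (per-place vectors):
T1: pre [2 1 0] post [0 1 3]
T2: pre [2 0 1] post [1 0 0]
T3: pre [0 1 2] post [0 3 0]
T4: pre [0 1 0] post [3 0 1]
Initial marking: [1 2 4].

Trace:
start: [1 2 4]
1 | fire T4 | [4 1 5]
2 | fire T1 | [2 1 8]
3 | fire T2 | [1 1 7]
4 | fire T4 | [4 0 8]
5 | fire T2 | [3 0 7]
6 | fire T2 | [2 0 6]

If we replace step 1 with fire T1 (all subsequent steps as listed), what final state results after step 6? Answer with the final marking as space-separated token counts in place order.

2 1 3

(re-executing from step 1 with the substitution; state before step 1: [1 2 4])
1 | fire T1 | [1 2 4]
2 | fire T1 | [1 2 4]
3 | fire T2 | [1 2 4]
4 | fire T4 | [4 1 5]
5 | fire T2 | [3 1 4]
6 | fire T2 | [2 1 3]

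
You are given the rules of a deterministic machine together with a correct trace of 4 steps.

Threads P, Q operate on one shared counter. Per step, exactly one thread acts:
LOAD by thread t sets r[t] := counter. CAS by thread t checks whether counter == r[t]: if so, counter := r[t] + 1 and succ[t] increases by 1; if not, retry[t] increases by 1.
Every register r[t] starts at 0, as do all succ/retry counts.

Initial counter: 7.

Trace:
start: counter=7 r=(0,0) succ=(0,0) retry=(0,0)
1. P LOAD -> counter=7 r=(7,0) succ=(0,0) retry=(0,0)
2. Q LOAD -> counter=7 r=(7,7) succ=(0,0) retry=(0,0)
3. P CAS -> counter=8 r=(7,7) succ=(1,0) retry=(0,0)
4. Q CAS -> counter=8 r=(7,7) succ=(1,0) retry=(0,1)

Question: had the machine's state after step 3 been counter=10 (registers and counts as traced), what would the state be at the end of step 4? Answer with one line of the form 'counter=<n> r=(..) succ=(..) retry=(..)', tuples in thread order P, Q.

counter=10 r=(7,7) succ=(1,0) retry=(0,1)

state after step 3 := counter=10 r=(7,7) succ=(1,0) retry=(0,0)
4. Q CAS -> counter=10 r=(7,7) succ=(1,0) retry=(0,1)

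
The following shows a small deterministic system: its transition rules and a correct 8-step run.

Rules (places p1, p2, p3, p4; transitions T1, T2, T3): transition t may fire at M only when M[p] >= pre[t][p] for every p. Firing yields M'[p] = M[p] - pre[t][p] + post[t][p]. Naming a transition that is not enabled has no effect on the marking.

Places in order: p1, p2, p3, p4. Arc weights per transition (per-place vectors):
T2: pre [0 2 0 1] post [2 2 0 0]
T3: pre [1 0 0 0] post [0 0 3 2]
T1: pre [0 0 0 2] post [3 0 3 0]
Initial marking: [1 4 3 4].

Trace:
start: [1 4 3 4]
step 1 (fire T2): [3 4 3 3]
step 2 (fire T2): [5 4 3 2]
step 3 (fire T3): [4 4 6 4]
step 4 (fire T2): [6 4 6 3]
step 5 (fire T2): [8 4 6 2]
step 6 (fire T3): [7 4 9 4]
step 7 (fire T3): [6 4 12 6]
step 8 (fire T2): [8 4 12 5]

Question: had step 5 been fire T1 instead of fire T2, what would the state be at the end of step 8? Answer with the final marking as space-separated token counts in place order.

(re-executing from step 5 with the substitution; state before step 5: [6 4 6 3])
step 5 (fire T1): [9 4 9 1]
step 6 (fire T3): [8 4 12 3]
step 7 (fire T3): [7 4 15 5]
step 8 (fire T2): [9 4 15 4]

9 4 15 4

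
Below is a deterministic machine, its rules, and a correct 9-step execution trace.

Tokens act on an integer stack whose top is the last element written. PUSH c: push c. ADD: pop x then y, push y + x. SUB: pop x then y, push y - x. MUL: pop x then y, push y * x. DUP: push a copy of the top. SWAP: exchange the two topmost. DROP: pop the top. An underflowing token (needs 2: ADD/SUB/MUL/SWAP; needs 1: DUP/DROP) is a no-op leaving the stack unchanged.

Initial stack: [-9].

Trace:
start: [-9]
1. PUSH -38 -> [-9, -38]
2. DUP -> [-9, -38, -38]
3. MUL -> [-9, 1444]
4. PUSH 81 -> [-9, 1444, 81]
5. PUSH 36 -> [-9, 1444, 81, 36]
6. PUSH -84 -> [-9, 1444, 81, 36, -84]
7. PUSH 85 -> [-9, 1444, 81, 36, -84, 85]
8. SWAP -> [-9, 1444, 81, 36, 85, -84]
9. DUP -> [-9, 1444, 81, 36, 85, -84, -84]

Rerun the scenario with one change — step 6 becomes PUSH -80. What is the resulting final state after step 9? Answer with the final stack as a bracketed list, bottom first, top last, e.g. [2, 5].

(re-executing from step 6 with the substitution; state before step 6: [-9, 1444, 81, 36])
6. PUSH -80 -> [-9, 1444, 81, 36, -80]
7. PUSH 85 -> [-9, 1444, 81, 36, -80, 85]
8. SWAP -> [-9, 1444, 81, 36, 85, -80]
9. DUP -> [-9, 1444, 81, 36, 85, -80, -80]

[-9, 1444, 81, 36, 85, -80, -80]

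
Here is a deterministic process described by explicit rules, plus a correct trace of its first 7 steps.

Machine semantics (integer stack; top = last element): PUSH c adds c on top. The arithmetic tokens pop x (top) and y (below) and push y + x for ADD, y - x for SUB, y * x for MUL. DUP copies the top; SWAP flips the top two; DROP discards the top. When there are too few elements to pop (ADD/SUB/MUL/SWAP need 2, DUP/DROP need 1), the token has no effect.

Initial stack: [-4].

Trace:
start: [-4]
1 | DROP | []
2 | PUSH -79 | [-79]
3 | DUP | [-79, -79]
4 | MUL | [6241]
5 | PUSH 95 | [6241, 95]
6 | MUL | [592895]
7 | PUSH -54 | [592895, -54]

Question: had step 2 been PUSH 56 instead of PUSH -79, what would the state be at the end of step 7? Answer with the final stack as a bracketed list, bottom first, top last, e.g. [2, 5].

(re-executing from step 2 with the substitution; state before step 2: [])
2 | PUSH 56 | [56]
3 | DUP | [56, 56]
4 | MUL | [3136]
5 | PUSH 95 | [3136, 95]
6 | MUL | [297920]
7 | PUSH -54 | [297920, -54]

[297920, -54]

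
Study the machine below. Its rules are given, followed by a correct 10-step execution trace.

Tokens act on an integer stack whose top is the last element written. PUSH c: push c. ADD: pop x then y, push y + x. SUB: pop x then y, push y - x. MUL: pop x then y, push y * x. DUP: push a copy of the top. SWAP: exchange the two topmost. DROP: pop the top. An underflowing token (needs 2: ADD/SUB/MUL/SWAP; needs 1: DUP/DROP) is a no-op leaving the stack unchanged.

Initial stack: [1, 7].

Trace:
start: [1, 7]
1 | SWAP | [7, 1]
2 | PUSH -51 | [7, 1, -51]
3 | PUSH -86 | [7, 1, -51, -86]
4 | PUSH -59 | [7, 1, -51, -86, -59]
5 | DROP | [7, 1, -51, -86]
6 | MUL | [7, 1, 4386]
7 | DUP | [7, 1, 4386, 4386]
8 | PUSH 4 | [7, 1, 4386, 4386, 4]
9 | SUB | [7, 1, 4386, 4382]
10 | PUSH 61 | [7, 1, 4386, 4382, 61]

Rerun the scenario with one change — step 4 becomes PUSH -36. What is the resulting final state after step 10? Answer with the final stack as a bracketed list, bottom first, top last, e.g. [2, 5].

[7, 1, 4386, 4382, 61]

(re-executing from step 4 with the substitution; state before step 4: [7, 1, -51, -86])
4 | PUSH -36 | [7, 1, -51, -86, -36]
5 | DROP | [7, 1, -51, -86]
6 | MUL | [7, 1, 4386]
7 | DUP | [7, 1, 4386, 4386]
8 | PUSH 4 | [7, 1, 4386, 4386, 4]
9 | SUB | [7, 1, 4386, 4382]
10 | PUSH 61 | [7, 1, 4386, 4382, 61]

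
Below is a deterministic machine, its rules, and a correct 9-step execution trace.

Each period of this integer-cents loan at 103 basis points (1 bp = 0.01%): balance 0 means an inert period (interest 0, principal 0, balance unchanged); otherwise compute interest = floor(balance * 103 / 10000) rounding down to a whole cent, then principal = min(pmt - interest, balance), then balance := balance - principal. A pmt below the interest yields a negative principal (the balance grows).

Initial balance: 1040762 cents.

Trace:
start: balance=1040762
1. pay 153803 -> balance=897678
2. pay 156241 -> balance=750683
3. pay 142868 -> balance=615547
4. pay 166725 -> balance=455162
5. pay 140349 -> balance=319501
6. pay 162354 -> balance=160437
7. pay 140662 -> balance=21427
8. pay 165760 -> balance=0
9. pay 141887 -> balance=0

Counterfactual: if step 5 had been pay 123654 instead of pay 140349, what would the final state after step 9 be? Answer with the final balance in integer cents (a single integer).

0

(re-executing from step 5 with the substitution; state before step 5: balance=455162)
5. pay 123654 -> balance=336196
6. pay 162354 -> balance=177304
7. pay 140662 -> balance=38468
8. pay 165760 -> balance=0
9. pay 141887 -> balance=0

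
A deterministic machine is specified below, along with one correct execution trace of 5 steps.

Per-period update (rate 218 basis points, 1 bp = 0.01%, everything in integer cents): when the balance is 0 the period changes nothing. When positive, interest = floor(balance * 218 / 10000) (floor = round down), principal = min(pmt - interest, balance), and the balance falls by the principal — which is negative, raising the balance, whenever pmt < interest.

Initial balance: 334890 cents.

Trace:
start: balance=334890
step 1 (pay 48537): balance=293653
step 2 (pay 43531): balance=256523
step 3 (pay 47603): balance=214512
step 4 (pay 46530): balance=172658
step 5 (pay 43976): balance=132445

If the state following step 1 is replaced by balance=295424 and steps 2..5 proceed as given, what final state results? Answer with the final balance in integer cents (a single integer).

state after step 1 := balance=295424
step 2 (pay 43531): balance=258333
step 3 (pay 47603): balance=216361
step 4 (pay 46530): balance=174547
step 5 (pay 43976): balance=134376

134376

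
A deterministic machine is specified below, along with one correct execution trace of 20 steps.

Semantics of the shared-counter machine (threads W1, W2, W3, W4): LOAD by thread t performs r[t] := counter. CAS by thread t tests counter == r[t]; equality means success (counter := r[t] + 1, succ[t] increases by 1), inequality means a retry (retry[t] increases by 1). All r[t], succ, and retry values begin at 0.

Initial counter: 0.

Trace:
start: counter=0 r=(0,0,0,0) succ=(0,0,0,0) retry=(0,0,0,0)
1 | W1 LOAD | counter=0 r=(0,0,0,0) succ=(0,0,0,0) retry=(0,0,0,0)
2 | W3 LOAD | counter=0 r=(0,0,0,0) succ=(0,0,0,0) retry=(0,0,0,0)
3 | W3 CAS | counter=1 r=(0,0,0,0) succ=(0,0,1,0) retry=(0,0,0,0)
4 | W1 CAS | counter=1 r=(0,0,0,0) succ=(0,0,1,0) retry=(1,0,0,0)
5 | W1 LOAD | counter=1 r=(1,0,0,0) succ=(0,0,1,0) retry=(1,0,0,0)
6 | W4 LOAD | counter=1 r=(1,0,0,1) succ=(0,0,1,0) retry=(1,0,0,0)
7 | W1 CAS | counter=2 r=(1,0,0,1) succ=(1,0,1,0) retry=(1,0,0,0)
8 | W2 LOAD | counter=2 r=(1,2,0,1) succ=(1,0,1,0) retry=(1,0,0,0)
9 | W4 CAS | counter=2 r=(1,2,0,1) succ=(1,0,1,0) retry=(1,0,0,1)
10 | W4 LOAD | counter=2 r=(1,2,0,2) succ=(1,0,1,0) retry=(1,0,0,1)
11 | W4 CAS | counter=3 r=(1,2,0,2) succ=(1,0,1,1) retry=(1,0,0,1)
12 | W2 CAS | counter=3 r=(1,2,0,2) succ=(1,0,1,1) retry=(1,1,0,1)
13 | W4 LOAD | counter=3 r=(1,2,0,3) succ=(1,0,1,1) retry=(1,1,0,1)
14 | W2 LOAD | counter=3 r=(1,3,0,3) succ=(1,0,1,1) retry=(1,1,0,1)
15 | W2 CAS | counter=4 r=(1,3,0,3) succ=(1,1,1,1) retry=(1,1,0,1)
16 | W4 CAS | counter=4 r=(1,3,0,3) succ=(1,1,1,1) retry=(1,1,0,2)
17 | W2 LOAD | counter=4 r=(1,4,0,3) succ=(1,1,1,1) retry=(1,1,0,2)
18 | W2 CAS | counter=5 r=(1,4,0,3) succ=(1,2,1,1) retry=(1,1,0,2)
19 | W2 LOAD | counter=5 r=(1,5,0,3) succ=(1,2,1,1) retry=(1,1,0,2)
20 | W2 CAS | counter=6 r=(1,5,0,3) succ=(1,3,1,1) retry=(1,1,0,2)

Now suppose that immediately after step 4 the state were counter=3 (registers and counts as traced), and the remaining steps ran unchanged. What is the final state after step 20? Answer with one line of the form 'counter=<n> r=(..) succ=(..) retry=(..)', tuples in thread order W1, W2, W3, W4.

state after step 4 := counter=3 r=(0,0,0,0) succ=(0,0,1,0) retry=(1,0,0,0)
5 | W1 LOAD | counter=3 r=(3,0,0,0) succ=(0,0,1,0) retry=(1,0,0,0)
6 | W4 LOAD | counter=3 r=(3,0,0,3) succ=(0,0,1,0) retry=(1,0,0,0)
7 | W1 CAS | counter=4 r=(3,0,0,3) succ=(1,0,1,0) retry=(1,0,0,0)
8 | W2 LOAD | counter=4 r=(3,4,0,3) succ=(1,0,1,0) retry=(1,0,0,0)
9 | W4 CAS | counter=4 r=(3,4,0,3) succ=(1,0,1,0) retry=(1,0,0,1)
10 | W4 LOAD | counter=4 r=(3,4,0,4) succ=(1,0,1,0) retry=(1,0,0,1)
11 | W4 CAS | counter=5 r=(3,4,0,4) succ=(1,0,1,1) retry=(1,0,0,1)
12 | W2 CAS | counter=5 r=(3,4,0,4) succ=(1,0,1,1) retry=(1,1,0,1)
13 | W4 LOAD | counter=5 r=(3,4,0,5) succ=(1,0,1,1) retry=(1,1,0,1)
14 | W2 LOAD | counter=5 r=(3,5,0,5) succ=(1,0,1,1) retry=(1,1,0,1)
15 | W2 CAS | counter=6 r=(3,5,0,5) succ=(1,1,1,1) retry=(1,1,0,1)
16 | W4 CAS | counter=6 r=(3,5,0,5) succ=(1,1,1,1) retry=(1,1,0,2)
17 | W2 LOAD | counter=6 r=(3,6,0,5) succ=(1,1,1,1) retry=(1,1,0,2)
18 | W2 CAS | counter=7 r=(3,6,0,5) succ=(1,2,1,1) retry=(1,1,0,2)
19 | W2 LOAD | counter=7 r=(3,7,0,5) succ=(1,2,1,1) retry=(1,1,0,2)
20 | W2 CAS | counter=8 r=(3,7,0,5) succ=(1,3,1,1) retry=(1,1,0,2)

counter=8 r=(3,7,0,5) succ=(1,3,1,1) retry=(1,1,0,2)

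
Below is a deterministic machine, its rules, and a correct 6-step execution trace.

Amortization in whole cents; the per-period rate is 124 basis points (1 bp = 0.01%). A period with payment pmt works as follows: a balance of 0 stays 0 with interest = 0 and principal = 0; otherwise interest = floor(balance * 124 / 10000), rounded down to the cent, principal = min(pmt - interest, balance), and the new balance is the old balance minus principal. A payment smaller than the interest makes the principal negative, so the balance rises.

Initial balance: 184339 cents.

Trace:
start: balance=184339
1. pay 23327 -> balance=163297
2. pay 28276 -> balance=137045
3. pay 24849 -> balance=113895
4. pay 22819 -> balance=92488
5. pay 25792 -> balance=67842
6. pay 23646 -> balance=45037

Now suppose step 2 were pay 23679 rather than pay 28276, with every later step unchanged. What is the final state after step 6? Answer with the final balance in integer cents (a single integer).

49867

(re-executing from step 2 with the substitution; state before step 2: balance=163297)
2. pay 23679 -> balance=141642
3. pay 24849 -> balance=118549
4. pay 22819 -> balance=97200
5. pay 25792 -> balance=72613
6. pay 23646 -> balance=49867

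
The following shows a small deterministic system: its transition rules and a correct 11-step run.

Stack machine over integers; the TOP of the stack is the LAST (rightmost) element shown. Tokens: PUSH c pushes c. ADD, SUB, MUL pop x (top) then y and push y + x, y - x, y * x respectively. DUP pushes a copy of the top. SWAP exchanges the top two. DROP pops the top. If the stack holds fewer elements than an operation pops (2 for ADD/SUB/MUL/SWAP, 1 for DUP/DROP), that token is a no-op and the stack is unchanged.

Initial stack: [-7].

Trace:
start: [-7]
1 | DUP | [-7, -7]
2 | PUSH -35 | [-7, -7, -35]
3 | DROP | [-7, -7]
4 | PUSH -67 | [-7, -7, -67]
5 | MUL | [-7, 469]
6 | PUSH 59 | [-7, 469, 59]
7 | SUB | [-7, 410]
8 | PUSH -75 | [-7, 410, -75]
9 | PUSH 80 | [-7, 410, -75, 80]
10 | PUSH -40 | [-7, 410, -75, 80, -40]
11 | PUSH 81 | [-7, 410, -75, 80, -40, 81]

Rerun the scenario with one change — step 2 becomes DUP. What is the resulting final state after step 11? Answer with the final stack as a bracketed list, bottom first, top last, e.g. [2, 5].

(re-executing from step 2 with the substitution; state before step 2: [-7, -7])
2 | DUP | [-7, -7, -7]
3 | DROP | [-7, -7]
4 | PUSH -67 | [-7, -7, -67]
5 | MUL | [-7, 469]
6 | PUSH 59 | [-7, 469, 59]
7 | SUB | [-7, 410]
8 | PUSH -75 | [-7, 410, -75]
9 | PUSH 80 | [-7, 410, -75, 80]
10 | PUSH -40 | [-7, 410, -75, 80, -40]
11 | PUSH 81 | [-7, 410, -75, 80, -40, 81]

[-7, 410, -75, 80, -40, 81]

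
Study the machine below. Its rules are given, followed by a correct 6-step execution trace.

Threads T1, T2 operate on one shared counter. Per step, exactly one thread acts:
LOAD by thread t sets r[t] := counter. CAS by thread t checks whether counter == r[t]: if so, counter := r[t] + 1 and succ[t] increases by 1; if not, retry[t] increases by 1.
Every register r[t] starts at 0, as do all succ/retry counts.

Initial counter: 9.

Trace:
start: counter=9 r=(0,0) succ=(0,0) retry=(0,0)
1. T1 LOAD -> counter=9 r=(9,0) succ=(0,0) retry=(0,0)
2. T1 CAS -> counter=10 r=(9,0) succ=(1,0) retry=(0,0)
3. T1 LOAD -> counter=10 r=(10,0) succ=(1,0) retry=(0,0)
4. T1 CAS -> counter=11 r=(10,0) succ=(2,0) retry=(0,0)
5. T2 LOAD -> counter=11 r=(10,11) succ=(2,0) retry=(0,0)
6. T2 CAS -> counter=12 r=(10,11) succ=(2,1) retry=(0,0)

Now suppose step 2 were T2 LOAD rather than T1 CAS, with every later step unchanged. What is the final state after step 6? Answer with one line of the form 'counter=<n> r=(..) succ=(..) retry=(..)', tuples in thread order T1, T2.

counter=11 r=(9,10) succ=(1,1) retry=(0,0)

(re-executing from step 2 with the substitution; state before step 2: counter=9 r=(9,0) succ=(0,0) retry=(0,0))
2. T2 LOAD -> counter=9 r=(9,9) succ=(0,0) retry=(0,0)
3. T1 LOAD -> counter=9 r=(9,9) succ=(0,0) retry=(0,0)
4. T1 CAS -> counter=10 r=(9,9) succ=(1,0) retry=(0,0)
5. T2 LOAD -> counter=10 r=(9,10) succ=(1,0) retry=(0,0)
6. T2 CAS -> counter=11 r=(9,10) succ=(1,1) retry=(0,0)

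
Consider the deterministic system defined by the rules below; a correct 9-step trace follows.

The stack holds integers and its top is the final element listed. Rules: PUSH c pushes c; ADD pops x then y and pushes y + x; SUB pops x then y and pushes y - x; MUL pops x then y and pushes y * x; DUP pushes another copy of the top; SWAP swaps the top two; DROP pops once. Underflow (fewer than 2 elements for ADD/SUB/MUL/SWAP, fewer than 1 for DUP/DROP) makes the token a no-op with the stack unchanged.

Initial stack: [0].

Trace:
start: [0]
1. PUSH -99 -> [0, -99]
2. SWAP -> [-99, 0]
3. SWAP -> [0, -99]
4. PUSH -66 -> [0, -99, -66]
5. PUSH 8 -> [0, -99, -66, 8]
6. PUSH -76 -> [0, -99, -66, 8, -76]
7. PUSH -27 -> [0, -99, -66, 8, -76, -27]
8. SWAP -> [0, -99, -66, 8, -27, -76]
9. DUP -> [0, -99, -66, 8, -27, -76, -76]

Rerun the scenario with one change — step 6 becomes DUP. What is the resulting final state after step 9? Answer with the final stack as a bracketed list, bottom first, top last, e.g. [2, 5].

(re-executing from step 6 with the substitution; state before step 6: [0, -99, -66, 8])
6. DUP -> [0, -99, -66, 8, 8]
7. PUSH -27 -> [0, -99, -66, 8, 8, -27]
8. SWAP -> [0, -99, -66, 8, -27, 8]
9. DUP -> [0, -99, -66, 8, -27, 8, 8]

[0, -99, -66, 8, -27, 8, 8]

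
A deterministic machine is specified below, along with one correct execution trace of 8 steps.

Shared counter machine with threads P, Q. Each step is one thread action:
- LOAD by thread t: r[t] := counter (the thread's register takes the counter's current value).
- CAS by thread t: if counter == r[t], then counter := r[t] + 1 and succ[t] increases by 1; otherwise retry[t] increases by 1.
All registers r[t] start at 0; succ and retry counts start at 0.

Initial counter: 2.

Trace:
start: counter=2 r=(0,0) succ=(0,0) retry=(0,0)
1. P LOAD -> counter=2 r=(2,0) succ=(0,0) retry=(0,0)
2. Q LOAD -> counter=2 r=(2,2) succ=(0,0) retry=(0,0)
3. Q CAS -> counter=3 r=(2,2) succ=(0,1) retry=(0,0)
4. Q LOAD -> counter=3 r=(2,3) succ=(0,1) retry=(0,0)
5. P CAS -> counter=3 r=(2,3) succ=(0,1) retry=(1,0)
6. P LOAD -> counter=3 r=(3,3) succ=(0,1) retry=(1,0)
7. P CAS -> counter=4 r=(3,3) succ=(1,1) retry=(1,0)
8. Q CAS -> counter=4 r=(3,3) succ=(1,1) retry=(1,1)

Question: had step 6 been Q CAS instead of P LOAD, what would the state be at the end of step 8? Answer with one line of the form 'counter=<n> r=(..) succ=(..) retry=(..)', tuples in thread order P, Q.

counter=4 r=(2,3) succ=(0,2) retry=(2,1)

(re-executing from step 6 with the substitution; state before step 6: counter=3 r=(2,3) succ=(0,1) retry=(1,0))
6. Q CAS -> counter=4 r=(2,3) succ=(0,2) retry=(1,0)
7. P CAS -> counter=4 r=(2,3) succ=(0,2) retry=(2,0)
8. Q CAS -> counter=4 r=(2,3) succ=(0,2) retry=(2,1)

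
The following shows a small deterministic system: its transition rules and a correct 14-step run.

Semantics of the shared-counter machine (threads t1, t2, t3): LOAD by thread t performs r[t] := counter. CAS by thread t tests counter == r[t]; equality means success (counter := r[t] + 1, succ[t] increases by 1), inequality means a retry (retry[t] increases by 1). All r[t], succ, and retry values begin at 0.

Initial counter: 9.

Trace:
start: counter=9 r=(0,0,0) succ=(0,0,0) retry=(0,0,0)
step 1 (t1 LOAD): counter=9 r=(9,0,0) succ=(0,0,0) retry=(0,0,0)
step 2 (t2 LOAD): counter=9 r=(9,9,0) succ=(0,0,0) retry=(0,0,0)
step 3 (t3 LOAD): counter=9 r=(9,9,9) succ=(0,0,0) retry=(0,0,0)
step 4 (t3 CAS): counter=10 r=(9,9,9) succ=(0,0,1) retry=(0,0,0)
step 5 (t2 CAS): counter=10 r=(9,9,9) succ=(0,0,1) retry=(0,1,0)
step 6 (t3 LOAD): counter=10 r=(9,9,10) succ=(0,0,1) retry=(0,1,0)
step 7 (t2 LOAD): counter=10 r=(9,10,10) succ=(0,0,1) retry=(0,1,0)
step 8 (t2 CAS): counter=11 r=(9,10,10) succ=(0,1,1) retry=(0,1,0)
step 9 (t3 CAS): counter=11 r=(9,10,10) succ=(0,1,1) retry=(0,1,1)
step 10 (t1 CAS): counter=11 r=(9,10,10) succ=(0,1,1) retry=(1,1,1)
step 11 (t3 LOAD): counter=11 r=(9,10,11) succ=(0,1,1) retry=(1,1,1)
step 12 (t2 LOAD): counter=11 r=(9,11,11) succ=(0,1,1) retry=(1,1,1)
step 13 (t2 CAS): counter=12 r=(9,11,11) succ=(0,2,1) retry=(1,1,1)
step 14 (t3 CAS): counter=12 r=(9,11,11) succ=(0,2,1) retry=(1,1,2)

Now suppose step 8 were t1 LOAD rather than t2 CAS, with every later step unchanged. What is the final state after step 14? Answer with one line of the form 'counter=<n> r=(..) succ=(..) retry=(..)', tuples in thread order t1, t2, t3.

counter=12 r=(10,11,11) succ=(0,1,2) retry=(1,1,1)

(re-executing from step 8 with the substitution; state before step 8: counter=10 r=(9,10,10) succ=(0,0,1) retry=(0,1,0))
step 8 (t1 LOAD): counter=10 r=(10,10,10) succ=(0,0,1) retry=(0,1,0)
step 9 (t3 CAS): counter=11 r=(10,10,10) succ=(0,0,2) retry=(0,1,0)
step 10 (t1 CAS): counter=11 r=(10,10,10) succ=(0,0,2) retry=(1,1,0)
step 11 (t3 LOAD): counter=11 r=(10,10,11) succ=(0,0,2) retry=(1,1,0)
step 12 (t2 LOAD): counter=11 r=(10,11,11) succ=(0,0,2) retry=(1,1,0)
step 13 (t2 CAS): counter=12 r=(10,11,11) succ=(0,1,2) retry=(1,1,0)
step 14 (t3 CAS): counter=12 r=(10,11,11) succ=(0,1,2) retry=(1,1,1)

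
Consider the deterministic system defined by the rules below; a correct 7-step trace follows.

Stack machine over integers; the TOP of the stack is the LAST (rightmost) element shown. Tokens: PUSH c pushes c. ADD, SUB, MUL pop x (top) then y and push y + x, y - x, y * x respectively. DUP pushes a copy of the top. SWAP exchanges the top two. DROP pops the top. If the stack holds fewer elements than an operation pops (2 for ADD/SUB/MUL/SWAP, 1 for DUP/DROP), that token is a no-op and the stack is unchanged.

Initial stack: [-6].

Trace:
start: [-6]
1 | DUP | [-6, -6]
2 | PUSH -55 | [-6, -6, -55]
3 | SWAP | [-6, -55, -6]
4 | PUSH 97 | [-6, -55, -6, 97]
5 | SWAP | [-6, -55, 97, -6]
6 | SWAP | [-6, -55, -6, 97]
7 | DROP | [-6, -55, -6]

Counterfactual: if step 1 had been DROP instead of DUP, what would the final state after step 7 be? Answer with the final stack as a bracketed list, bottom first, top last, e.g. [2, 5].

[-55]

(re-executing from step 1 with the substitution; state before step 1: [-6])
1 | DROP | []
2 | PUSH -55 | [-55]
3 | SWAP | [-55]
4 | PUSH 97 | [-55, 97]
5 | SWAP | [97, -55]
6 | SWAP | [-55, 97]
7 | DROP | [-55]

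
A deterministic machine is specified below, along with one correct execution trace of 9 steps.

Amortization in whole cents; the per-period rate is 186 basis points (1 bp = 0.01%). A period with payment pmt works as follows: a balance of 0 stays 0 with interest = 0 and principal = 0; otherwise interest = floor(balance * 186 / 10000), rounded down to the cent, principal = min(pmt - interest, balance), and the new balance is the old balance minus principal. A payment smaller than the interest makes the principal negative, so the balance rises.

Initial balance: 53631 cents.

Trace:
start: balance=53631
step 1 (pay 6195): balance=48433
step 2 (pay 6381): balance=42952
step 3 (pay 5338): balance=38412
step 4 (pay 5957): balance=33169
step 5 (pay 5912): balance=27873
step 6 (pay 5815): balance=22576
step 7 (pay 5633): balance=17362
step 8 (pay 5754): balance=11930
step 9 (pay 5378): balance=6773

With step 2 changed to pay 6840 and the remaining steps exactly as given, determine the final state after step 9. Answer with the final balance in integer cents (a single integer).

6253

(re-executing from step 2 with the substitution; state before step 2: balance=48433)
step 2 (pay 6840): balance=42493
step 3 (pay 5338): balance=37945
step 4 (pay 5957): balance=32693
step 5 (pay 5912): balance=27389
step 6 (pay 5815): balance=22083
step 7 (pay 5633): balance=16860
step 8 (pay 5754): balance=11419
step 9 (pay 5378): balance=6253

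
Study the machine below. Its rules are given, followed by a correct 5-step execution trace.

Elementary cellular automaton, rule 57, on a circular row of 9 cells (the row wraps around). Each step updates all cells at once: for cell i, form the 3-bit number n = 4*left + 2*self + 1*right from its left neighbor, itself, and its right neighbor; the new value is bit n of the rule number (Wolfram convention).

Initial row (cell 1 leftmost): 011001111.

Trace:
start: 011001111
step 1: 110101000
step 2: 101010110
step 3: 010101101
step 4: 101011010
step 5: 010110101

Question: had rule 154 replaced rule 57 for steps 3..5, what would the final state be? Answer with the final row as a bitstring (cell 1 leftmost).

(re-executing steps 3..5 under rule 154; state before step 3: 101010110)
step 3: 000000100
step 4: 000001010
step 5: 000010001

000010001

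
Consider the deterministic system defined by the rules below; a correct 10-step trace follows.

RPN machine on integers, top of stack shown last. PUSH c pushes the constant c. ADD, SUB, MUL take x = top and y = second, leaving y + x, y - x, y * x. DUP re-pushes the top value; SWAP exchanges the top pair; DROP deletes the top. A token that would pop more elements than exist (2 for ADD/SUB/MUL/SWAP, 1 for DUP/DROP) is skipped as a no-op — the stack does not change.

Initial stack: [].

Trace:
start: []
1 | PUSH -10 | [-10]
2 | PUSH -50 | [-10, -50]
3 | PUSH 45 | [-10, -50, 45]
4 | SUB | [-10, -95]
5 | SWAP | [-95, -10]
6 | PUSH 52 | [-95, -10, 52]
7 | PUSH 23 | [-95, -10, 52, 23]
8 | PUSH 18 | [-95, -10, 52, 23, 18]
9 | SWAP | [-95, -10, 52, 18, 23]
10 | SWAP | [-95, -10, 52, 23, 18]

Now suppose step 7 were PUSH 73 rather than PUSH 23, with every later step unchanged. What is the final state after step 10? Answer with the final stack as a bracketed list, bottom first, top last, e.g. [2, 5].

[-95, -10, 52, 73, 18]

(re-executing from step 7 with the substitution; state before step 7: [-95, -10, 52])
7 | PUSH 73 | [-95, -10, 52, 73]
8 | PUSH 18 | [-95, -10, 52, 73, 18]
9 | SWAP | [-95, -10, 52, 18, 73]
10 | SWAP | [-95, -10, 52, 73, 18]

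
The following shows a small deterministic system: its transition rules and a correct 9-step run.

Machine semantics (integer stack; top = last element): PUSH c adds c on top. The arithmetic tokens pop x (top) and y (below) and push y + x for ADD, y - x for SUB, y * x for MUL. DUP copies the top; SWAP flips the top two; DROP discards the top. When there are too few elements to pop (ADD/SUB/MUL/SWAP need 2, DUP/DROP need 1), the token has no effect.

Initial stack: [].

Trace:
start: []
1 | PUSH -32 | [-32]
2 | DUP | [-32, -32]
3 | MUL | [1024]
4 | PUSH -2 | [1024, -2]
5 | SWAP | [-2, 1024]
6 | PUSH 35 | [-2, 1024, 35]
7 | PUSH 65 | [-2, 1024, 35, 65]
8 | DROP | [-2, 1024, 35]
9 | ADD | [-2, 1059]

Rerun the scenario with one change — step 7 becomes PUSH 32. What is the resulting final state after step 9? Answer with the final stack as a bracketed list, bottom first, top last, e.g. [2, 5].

[-2, 1059]

(re-executing from step 7 with the substitution; state before step 7: [-2, 1024, 35])
7 | PUSH 32 | [-2, 1024, 35, 32]
8 | DROP | [-2, 1024, 35]
9 | ADD | [-2, 1059]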